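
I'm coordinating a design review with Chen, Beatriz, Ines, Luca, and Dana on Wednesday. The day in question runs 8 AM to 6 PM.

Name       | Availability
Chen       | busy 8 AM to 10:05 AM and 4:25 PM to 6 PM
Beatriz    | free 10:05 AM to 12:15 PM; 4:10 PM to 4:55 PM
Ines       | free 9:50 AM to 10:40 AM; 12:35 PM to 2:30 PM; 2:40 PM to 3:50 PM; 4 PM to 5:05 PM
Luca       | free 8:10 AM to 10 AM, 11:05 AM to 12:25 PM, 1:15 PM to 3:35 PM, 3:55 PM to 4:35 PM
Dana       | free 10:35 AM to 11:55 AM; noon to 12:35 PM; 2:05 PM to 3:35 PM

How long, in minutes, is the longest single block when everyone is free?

Chen free: 10:05-16:25 (invert busy blocks within the working day).
Beatriz free: 10:05-12:15, 16:10-16:55.
Ines free: 09:50-10:40, 12:35-14:30, 14:40-15:50, 16:00-17:05.
Luca free: 08:10-10:00, 11:05-12:25, 13:15-15:35, 15:55-16:35.
Dana free: 10:35-11:55, 12:00-12:35, 14:05-15:35.
Chen ∩ Beatriz: 10:05-12:15, 16:10-16:25.
Chen ∩ Beatriz ∩ Ines: 10:05-10:40, 16:10-16:25.
Chen ∩ Beatriz ∩ Ines ∩ Luca: 16:10-16:25.
Chen ∩ Beatriz ∩ Ines ∩ Luca ∩ Dana: ∅.
There is no time when everyone is free.
No common window exists, so the longest block is 0 minutes.

0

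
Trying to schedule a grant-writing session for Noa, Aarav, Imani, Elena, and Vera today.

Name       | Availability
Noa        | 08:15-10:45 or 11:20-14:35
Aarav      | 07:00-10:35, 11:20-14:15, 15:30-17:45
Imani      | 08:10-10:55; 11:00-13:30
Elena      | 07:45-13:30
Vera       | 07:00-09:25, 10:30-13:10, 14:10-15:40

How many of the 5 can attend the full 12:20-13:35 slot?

Noa and Aarav can make the full 12:20-13:35 slot — that's 2.

2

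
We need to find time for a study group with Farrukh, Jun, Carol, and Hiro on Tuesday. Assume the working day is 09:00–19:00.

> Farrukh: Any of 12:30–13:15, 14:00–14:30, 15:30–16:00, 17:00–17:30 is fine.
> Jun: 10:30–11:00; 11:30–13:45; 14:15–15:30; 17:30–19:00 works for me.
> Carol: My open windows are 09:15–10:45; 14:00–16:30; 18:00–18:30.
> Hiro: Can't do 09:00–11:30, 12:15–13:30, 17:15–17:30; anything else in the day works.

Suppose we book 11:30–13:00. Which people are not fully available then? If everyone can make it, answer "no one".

Farrukh free: 12:30-13:15, 14:00-14:30, 15:30-16:00, 17:00-17:30.
Jun free: 10:30-11:00, 11:30-13:45, 14:15-15:30, 17:30-19:00.
Carol free: 09:15-10:45, 14:00-16:30, 18:00-18:30.
Hiro free: 11:30-12:15, 13:30-17:15, 17:30-19:00 (invert busy blocks within the working day).
Farrukh: not fully free for 11:30-13:00. Jun: free for 11:30-13:00. Carol: not fully free for 11:30-13:00. Hiro: not fully free for 11:30-13:00.

Carol, Farrukh, Hiro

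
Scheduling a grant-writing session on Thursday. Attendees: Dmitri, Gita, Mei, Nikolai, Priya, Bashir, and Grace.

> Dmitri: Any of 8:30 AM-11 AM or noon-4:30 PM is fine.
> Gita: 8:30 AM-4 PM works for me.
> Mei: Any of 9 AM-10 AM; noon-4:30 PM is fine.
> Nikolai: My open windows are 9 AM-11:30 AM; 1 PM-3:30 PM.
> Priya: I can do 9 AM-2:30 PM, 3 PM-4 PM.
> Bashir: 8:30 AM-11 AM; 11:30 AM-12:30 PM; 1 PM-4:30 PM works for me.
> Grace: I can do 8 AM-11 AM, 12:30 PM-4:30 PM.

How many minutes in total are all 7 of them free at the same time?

Dmitri ∩ Gita: 08:30-11:00, 12:00-16:00.
Dmitri ∩ Gita ∩ Mei: 09:00-10:00, 12:00-16:00.
Dmitri ∩ Gita ∩ Mei ∩ Nikolai: 09:00-10:00, 13:00-15:30.
Dmitri ∩ Gita ∩ Mei ∩ Nikolai ∩ Priya: 09:00-10:00, 13:00-14:30, 15:00-15:30.
Dmitri ∩ Gita ∩ Mei ∩ Nikolai ∩ Priya ∩ Bashir: 09:00-10:00, 13:00-14:30, 15:00-15:30.
Dmitri ∩ Gita ∩ Mei ∩ Nikolai ∩ Priya ∩ Bashir ∩ Grace: 09:00-10:00, 13:00-14:30, 15:00-15:30.
Summing the common windows: 60 + 90 + 30 = 180 minutes.

180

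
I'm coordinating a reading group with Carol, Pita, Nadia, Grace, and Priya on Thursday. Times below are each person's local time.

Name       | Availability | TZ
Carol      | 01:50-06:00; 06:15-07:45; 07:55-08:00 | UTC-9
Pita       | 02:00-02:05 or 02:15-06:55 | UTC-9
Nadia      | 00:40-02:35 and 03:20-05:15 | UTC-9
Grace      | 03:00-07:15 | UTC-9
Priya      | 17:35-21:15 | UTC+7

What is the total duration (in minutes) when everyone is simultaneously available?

115

Carol in UTC: 10:50-15:00, 15:15-16:45, 16:55-17:00 (add 9h to convert from UTC-9).
Pita in UTC: 11:00-11:05, 11:15-15:55 (add 9h to convert from UTC-9).
Nadia in UTC: 09:40-11:35, 12:20-14:15 (add 9h to convert from UTC-9).
Grace in UTC: 12:00-16:15 (add 9h to convert from UTC-9).
Priya in UTC: 10:35-14:15 (subtract 7h to convert from UTC+7).
Carol ∩ Pita: 11:00-11:05, 11:15-15:00, 15:15-15:55.
Carol ∩ Pita ∩ Nadia: 11:00-11:05, 11:15-11:35, 12:20-14:15.
Carol ∩ Pita ∩ Nadia ∩ Grace: 12:20-14:15.
Carol ∩ Pita ∩ Nadia ∩ Grace ∩ Priya: 12:20-14:15.
So the common availability across everyone is 12:20-14:15.
That's a single block of 115 minutes.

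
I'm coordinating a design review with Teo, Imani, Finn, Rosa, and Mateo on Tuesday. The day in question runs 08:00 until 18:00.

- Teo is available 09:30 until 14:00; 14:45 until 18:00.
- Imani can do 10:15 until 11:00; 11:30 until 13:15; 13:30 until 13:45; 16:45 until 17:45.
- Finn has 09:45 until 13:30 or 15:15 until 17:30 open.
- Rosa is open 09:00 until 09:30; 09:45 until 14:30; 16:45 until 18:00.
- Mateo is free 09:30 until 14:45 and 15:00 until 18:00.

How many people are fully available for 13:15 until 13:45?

Teo, Rosa, and Mateo can make the full 13:15-13:45 slot — that's 3.

3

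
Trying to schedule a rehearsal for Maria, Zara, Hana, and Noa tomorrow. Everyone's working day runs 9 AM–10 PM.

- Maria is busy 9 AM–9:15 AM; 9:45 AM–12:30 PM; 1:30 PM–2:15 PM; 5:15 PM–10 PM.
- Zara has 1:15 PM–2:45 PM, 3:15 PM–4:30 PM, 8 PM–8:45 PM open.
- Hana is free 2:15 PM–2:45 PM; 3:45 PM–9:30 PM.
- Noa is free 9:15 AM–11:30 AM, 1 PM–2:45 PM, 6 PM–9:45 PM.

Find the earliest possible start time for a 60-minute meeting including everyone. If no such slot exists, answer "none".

none

Maria free: 09:15-09:45, 12:30-13:30, 14:15-17:15 (invert busy blocks within the working day).
Zara free: 13:15-14:45, 15:15-16:30, 20:00-20:45.
Hana free: 14:15-14:45, 15:45-21:30.
Noa free: 09:15-11:30, 13:00-14:45, 18:00-21:45.
Maria ∩ Zara: 13:15-13:30, 14:15-14:45, 15:15-16:30.
Maria ∩ Zara ∩ Hana: 14:15-14:45, 15:45-16:30.
Maria ∩ Zara ∩ Hana ∩ Noa: 14:15-14:45.
So the common availability across everyone is 14:15-14:45.
No common window is at least 60 minutes long.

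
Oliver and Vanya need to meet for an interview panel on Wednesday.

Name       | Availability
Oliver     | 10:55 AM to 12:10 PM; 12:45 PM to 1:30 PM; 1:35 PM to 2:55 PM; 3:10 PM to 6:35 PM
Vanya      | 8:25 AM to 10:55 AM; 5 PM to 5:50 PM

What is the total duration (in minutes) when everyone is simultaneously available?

50

Oliver ∩ Vanya: 17:00-17:50.
So the common availability across everyone is 17:00-17:50.
That's a single block of 50 minutes.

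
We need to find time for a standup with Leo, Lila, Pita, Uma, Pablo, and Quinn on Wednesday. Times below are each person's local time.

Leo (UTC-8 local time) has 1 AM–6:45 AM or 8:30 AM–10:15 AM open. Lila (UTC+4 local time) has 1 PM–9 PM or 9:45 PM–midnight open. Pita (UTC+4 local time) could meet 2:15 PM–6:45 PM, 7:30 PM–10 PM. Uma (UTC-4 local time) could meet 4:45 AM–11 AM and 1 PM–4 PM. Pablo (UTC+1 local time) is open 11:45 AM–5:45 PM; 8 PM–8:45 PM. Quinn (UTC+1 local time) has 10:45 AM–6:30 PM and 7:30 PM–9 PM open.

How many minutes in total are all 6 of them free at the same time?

240

Leo in UTC: 09:00-14:45, 16:30-18:15 (add 8h to convert from UTC-8).
Lila in UTC: 09:00-17:00, 17:45-20:00 (subtract 4h to convert from UTC+4).
Pita in UTC: 10:15-14:45, 15:30-18:00 (subtract 4h to convert from UTC+4).
Uma in UTC: 08:45-15:00, 17:00-20:00 (add 4h to convert from UTC-4).
Pablo in UTC: 10:45-16:45, 19:00-19:45 (subtract 1h to convert from UTC+1).
Quinn in UTC: 09:45-17:30, 18:30-20:00 (subtract 1h to convert from UTC+1).
Leo ∩ Lila: 09:00-14:45, 16:30-17:00, 17:45-18:15.
Leo ∩ Lila ∩ Pita: 10:15-14:45, 16:30-17:00, 17:45-18:00.
Leo ∩ Lila ∩ Pita ∩ Uma: 10:15-14:45, 17:45-18:00.
Leo ∩ Lila ∩ Pita ∩ Uma ∩ Pablo: 10:45-14:45.
Leo ∩ Lila ∩ Pita ∩ Uma ∩ Pablo ∩ Quinn: 10:45-14:45.
Those are the intersection windows.
That's a single block of 240 minutes.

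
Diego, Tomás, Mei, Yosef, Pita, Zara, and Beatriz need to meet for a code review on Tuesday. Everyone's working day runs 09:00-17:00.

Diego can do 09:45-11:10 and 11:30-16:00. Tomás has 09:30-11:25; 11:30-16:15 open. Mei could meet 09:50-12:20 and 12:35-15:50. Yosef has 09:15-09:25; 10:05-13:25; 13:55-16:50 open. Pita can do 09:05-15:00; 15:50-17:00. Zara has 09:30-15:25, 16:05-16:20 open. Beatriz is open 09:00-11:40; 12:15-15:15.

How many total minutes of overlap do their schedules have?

Diego ∩ Tomás: 09:45-11:10, 11:30-16:00.
Diego ∩ Tomás ∩ Mei: 09:50-11:10, 11:30-12:20, 12:35-15:50.
Diego ∩ Tomás ∩ Mei ∩ Yosef: 10:05-11:10, 11:30-12:20, 12:35-13:25, 13:55-15:50.
Diego ∩ Tomás ∩ Mei ∩ Yosef ∩ Pita: 10:05-11:10, 11:30-12:20, 12:35-13:25, 13:55-15:00.
Diego ∩ Tomás ∩ Mei ∩ Yosef ∩ Pita ∩ Zara: 10:05-11:10, 11:30-12:20, 12:35-13:25, 13:55-15:00.
Diego ∩ Tomás ∩ Mei ∩ Yosef ∩ Pita ∩ Zara ∩ Beatriz: 10:05-11:10, 11:30-11:40, 12:15-12:20, 12:35-13:25, 13:55-15:00.
So the common availability across everyone is 10:05-11:10, 11:30-11:40, 12:15-12:20, 12:35-13:25, 13:55-15:00.
Summing the common windows: 65 + 10 + 5 + 50 + 65 = 195 minutes.

195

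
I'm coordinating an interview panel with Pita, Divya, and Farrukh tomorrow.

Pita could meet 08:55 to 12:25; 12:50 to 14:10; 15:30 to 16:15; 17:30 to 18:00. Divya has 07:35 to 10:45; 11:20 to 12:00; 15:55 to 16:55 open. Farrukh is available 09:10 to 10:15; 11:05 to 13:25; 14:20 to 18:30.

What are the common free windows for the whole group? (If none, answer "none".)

09:10-10:15, 11:20-12:00, 15:55-16:15

Pita ∩ Divya: 08:55-10:45, 11:20-12:00, 15:55-16:15.
Pita ∩ Divya ∩ Farrukh: 09:10-10:15, 11:20-12:00, 15:55-16:15.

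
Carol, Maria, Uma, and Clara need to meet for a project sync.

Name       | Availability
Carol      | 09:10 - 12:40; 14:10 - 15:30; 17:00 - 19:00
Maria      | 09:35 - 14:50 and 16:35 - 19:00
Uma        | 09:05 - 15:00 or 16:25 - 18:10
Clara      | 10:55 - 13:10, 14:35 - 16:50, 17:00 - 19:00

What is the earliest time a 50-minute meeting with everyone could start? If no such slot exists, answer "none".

Carol ∩ Maria: 09:35-12:40, 14:10-14:50, 17:00-19:00.
Carol ∩ Maria ∩ Uma: 09:35-12:40, 14:10-14:50, 17:00-18:10.
Carol ∩ Maria ∩ Uma ∩ Clara: 10:55-12:40, 14:35-14:50, 17:00-18:10.
The first common window of at least 50 minutes is 10:55-12:40, so the earliest start is 10:55.

10:55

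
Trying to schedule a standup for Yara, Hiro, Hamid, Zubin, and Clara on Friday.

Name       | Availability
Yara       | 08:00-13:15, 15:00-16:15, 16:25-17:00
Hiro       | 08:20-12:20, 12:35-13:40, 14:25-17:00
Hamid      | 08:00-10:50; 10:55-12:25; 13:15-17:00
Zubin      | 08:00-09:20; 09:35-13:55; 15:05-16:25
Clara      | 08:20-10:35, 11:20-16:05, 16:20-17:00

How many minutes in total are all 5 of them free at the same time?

Yara ∩ Hiro: 08:20-12:20, 12:35-13:15, 15:00-16:15, 16:25-17:00.
Yara ∩ Hiro ∩ Hamid: 08:20-10:50, 10:55-12:20, 15:00-16:15, 16:25-17:00.
Yara ∩ Hiro ∩ Hamid ∩ Zubin: 08:20-09:20, 09:35-10:50, 10:55-12:20, 15:05-16:15.
Yara ∩ Hiro ∩ Hamid ∩ Zubin ∩ Clara: 08:20-09:20, 09:35-10:35, 11:20-12:20, 15:05-16:05.
So the common availability across everyone is 08:20-09:20, 09:35-10:35, 11:20-12:20, 15:05-16:05.
Summing the common windows: 60 + 60 + 60 + 60 = 240 minutes.

240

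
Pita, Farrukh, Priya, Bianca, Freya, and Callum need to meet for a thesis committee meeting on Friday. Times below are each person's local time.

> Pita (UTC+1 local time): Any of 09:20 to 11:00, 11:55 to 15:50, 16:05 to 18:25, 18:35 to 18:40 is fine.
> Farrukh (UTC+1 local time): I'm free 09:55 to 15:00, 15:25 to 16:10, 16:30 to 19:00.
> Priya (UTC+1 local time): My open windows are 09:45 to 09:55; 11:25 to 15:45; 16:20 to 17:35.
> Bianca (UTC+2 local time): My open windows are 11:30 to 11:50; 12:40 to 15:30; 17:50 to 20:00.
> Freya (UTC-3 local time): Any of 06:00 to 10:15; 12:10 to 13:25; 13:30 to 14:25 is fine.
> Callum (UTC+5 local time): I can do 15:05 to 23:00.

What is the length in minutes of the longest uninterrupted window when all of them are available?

Pita in UTC: 08:20-10:00, 10:55-14:50, 15:05-17:25, 17:35-17:40 (subtract 1h to convert from UTC+1).
Farrukh in UTC: 08:55-14:00, 14:25-15:10, 15:30-18:00 (subtract 1h to convert from UTC+1).
Priya in UTC: 08:45-08:55, 10:25-14:45, 15:20-16:35 (subtract 1h to convert from UTC+1).
Bianca in UTC: 09:30-09:50, 10:40-13:30, 15:50-18:00 (subtract 2h to convert from UTC+2).
Freya in UTC: 09:00-13:15, 15:10-16:25, 16:30-17:25 (add 3h to convert from UTC-3).
Callum in UTC: 10:05-18:00 (subtract 5h to convert from UTC+5).
Pita ∩ Farrukh: 08:55-10:00, 10:55-14:00, 14:25-14:50, 15:05-15:10, 15:30-17:25, 17:35-17:40.
Pita ∩ Farrukh ∩ Priya: 10:55-14:00, 14:25-14:45, 15:30-16:35.
Pita ∩ Farrukh ∩ Priya ∩ Bianca: 10:55-13:30, 15:50-16:35.
Pita ∩ Farrukh ∩ Priya ∩ Bianca ∩ Freya: 10:55-13:15, 15:50-16:25, 16:30-16:35.
Pita ∩ Farrukh ∩ Priya ∩ Bianca ∩ Freya ∩ Callum: 10:55-13:15, 15:50-16:25, 16:30-16:35.
The longest is 10:55-13:15 at 140 minutes.

140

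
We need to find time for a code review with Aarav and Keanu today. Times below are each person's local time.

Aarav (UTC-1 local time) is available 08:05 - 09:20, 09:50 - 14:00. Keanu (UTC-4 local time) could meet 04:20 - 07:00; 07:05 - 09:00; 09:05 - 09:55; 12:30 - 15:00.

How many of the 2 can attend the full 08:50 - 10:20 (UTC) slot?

Aarav in UTC: 09:05-10:20, 10:50-15:00 (add 1h to convert from UTC-1).
Keanu in UTC: 08:20-11:00, 11:05-13:00, 13:05-13:55, 16:30-19:00 (add 4h to convert from UTC-4).
Keanu can make the full 08:50-10:20 slot — that's 1.

1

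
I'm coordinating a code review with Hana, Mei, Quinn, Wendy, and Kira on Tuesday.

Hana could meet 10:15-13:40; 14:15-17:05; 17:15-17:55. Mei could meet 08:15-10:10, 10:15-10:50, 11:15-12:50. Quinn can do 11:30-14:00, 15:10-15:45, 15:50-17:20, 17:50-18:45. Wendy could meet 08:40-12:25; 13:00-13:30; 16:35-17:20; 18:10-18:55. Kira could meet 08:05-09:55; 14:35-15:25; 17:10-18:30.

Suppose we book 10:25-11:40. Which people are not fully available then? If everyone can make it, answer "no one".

Kira, Mei, Quinn

Hana: free for 10:25-11:40. Mei: not fully free for 10:25-11:40. Quinn: not fully free for 10:25-11:40. Wendy: free for 10:25-11:40. Kira: not fully free for 10:25-11:40.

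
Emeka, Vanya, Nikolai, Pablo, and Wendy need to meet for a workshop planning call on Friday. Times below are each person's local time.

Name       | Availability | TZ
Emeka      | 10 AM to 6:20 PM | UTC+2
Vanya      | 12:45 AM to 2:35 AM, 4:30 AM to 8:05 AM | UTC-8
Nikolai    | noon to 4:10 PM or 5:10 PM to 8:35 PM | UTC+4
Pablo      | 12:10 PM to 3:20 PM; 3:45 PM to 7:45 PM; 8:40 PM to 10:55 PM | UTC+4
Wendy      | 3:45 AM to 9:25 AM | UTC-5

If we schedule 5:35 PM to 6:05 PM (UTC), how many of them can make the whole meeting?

Emeka in UTC: 08:00-16:20 (subtract 2h to convert from UTC+2).
Vanya in UTC: 08:45-10:35, 12:30-16:05 (add 8h to convert from UTC-8).
Nikolai in UTC: 08:00-12:10, 13:10-16:35 (subtract 4h to convert from UTC+4).
Pablo in UTC: 08:10-11:20, 11:45-15:45, 16:40-18:55 (subtract 4h to convert from UTC+4).
Wendy in UTC: 08:45-14:25 (add 5h to convert from UTC-5).
Pablo can make the full 17:35-18:05 slot — that's 1.

1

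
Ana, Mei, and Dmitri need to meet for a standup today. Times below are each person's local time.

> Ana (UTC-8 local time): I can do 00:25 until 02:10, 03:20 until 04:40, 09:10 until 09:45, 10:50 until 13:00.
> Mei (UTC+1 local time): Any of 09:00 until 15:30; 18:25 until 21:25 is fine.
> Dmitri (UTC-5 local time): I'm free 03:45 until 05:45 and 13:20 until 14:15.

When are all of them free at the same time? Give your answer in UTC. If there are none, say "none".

08:45-10:10, 18:50-19:15

Ana in UTC: 08:25-10:10, 11:20-12:40, 17:10-17:45, 18:50-21:00 (add 8h to convert from UTC-8).
Mei in UTC: 08:00-14:30, 17:25-20:25 (subtract 1h to convert from UTC+1).
Dmitri in UTC: 08:45-10:45, 18:20-19:15 (add 5h to convert from UTC-5).
Ana ∩ Mei: 08:25-10:10, 11:20-12:40, 17:25-17:45, 18:50-20:25.
Ana ∩ Mei ∩ Dmitri: 08:45-10:10, 18:50-19:15.
Those are the intersection windows.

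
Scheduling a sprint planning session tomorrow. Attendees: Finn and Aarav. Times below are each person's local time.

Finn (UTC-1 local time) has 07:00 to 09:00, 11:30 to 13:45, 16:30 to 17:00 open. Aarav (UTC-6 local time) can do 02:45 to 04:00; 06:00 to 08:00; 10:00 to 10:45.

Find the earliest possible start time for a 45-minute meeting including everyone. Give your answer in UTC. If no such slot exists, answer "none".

08:45

Finn in UTC: 08:00-10:00, 12:30-14:45, 17:30-18:00 (add 1h to convert from UTC-1).
Aarav in UTC: 08:45-10:00, 12:00-14:00, 16:00-16:45 (add 6h to convert from UTC-6).
Finn ∩ Aarav: 08:45-10:00, 12:30-14:00.
The first common window of at least 45 minutes is 08:45-10:00, so the earliest start is 08:45.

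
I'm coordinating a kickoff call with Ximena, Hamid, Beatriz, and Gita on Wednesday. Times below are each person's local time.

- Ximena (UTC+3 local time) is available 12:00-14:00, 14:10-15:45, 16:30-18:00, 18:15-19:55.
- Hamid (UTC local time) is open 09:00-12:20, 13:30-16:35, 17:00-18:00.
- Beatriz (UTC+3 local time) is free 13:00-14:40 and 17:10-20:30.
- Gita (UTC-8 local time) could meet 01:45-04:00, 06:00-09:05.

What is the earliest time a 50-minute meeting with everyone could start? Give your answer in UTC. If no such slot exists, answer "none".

10:00

Ximena in UTC: 09:00-11:00, 11:10-12:45, 13:30-15:00, 15:15-16:55 (subtract 3h to convert from UTC+3).
Hamid in UTC: 09:00-12:20, 13:30-16:35, 17:00-18:00.
Beatriz in UTC: 10:00-11:40, 14:10-17:30 (subtract 3h to convert from UTC+3).
Gita in UTC: 09:45-12:00, 14:00-17:05 (add 8h to convert from UTC-8).
Ximena ∩ Hamid: 09:00-11:00, 11:10-12:20, 13:30-15:00, 15:15-16:35.
Ximena ∩ Hamid ∩ Beatriz: 10:00-11:00, 11:10-11:40, 14:10-15:00, 15:15-16:35.
Ximena ∩ Hamid ∩ Beatriz ∩ Gita: 10:00-11:00, 11:10-11:40, 14:10-15:00, 15:15-16:35.
The first common window of at least 50 minutes is 10:00-11:00, so the earliest start is 10:00.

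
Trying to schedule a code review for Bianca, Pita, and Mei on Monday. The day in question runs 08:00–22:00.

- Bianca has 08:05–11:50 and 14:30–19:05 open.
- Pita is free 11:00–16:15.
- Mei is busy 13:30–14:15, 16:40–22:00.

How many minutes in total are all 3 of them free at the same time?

Bianca free: 08:05-11:50, 14:30-19:05.
Pita free: 11:00-16:15.
Mei free: 08:00-13:30, 14:15-16:40 (invert busy blocks within the working day).
Bianca ∩ Pita: 11:00-11:50, 14:30-16:15.
Bianca ∩ Pita ∩ Mei: 11:00-11:50, 14:30-16:15.
Summing the common windows: 50 + 105 = 155 minutes.

155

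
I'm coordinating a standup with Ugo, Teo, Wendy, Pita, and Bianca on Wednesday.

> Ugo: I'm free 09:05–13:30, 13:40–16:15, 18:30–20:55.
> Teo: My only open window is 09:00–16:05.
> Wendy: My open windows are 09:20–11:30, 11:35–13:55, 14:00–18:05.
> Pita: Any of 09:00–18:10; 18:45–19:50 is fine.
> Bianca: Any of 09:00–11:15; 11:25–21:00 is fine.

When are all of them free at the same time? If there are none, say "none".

09:20-11:15, 11:25-11:30, 11:35-13:30, 13:40-13:55, 14:00-16:05

Ugo ∩ Teo: 09:05-13:30, 13:40-16:05.
Ugo ∩ Teo ∩ Wendy: 09:20-11:30, 11:35-13:30, 13:40-13:55, 14:00-16:05.
Ugo ∩ Teo ∩ Wendy ∩ Pita: 09:20-11:30, 11:35-13:30, 13:40-13:55, 14:00-16:05.
Ugo ∩ Teo ∩ Wendy ∩ Pita ∩ Bianca: 09:20-11:15, 11:25-11:30, 11:35-13:30, 13:40-13:55, 14:00-16:05.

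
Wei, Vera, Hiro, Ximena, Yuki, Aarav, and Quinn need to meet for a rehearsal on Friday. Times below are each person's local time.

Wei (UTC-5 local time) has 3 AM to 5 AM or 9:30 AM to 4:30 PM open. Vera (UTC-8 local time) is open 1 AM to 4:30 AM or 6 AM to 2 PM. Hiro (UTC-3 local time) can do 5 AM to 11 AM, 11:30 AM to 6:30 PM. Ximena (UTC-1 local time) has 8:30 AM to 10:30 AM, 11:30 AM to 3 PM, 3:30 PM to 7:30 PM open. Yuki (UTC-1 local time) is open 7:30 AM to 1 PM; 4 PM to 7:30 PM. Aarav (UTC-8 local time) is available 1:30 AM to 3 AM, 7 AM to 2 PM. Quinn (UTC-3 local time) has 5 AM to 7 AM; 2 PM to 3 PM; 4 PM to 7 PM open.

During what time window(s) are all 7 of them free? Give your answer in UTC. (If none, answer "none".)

09:30-10:00, 17:00-18:00, 19:00-20:30

Wei in UTC: 08:00-10:00, 14:30-21:30 (add 5h to convert from UTC-5).
Vera in UTC: 09:00-12:30, 14:00-22:00 (add 8h to convert from UTC-8).
Hiro in UTC: 08:00-14:00, 14:30-21:30 (add 3h to convert from UTC-3).
Ximena in UTC: 09:30-11:30, 12:30-16:00, 16:30-20:30 (add 1h to convert from UTC-1).
Yuki in UTC: 08:30-14:00, 17:00-20:30 (add 1h to convert from UTC-1).
Aarav in UTC: 09:30-11:00, 15:00-22:00 (add 8h to convert from UTC-8).
Quinn in UTC: 08:00-10:00, 17:00-18:00, 19:00-22:00 (add 3h to convert from UTC-3).
Wei ∩ Vera: 09:00-10:00, 14:30-21:30.
Wei ∩ Vera ∩ Hiro: 09:00-10:00, 14:30-21:30.
Wei ∩ Vera ∩ Hiro ∩ Ximena: 09:30-10:00, 14:30-16:00, 16:30-20:30.
Wei ∩ Vera ∩ Hiro ∩ Ximena ∩ Yuki: 09:30-10:00, 17:00-20:30.
Wei ∩ Vera ∩ Hiro ∩ Ximena ∩ Yuki ∩ Aarav: 09:30-10:00, 17:00-20:30.
Wei ∩ Vera ∩ Hiro ∩ Ximena ∩ Yuki ∩ Aarav ∩ Quinn: 09:30-10:00, 17:00-18:00, 19:00-20:30.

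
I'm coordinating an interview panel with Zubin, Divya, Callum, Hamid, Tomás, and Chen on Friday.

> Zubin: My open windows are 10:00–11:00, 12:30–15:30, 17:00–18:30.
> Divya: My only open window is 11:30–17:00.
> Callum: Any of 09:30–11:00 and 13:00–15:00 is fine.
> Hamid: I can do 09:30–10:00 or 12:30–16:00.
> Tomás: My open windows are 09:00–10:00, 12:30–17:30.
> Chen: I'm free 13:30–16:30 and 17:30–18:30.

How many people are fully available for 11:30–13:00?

Divya can make the full 11:30-13:00 slot — that's 1.

1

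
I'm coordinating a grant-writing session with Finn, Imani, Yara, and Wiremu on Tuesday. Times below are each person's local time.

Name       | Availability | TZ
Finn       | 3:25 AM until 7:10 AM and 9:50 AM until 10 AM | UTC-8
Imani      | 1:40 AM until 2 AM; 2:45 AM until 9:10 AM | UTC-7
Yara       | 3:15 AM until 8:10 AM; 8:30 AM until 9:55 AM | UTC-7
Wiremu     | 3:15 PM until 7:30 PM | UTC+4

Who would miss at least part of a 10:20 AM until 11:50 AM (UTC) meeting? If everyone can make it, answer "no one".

Finn in UTC: 11:25-15:10, 17:50-18:00 (add 8h to convert from UTC-8).
Imani in UTC: 08:40-09:00, 09:45-16:10 (add 7h to convert from UTC-7).
Yara in UTC: 10:15-15:10, 15:30-16:55 (add 7h to convert from UTC-7).
Wiremu in UTC: 11:15-15:30 (subtract 4h to convert from UTC+4).
Finn: not fully free for 10:20-11:50. Imani: free for 10:20-11:50. Yara: free for 10:20-11:50. Wiremu: not fully free for 10:20-11:50.

Finn, Wiremu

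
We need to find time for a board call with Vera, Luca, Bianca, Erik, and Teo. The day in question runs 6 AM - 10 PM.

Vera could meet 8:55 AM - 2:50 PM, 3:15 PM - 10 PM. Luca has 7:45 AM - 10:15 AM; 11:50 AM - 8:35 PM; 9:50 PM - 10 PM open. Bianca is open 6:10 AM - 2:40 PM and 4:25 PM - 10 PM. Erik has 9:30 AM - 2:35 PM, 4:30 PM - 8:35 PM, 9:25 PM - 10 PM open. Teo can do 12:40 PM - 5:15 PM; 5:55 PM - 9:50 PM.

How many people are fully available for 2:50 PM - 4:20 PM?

2

Luca and Teo can make the full 14:50-16:20 slot — that's 2.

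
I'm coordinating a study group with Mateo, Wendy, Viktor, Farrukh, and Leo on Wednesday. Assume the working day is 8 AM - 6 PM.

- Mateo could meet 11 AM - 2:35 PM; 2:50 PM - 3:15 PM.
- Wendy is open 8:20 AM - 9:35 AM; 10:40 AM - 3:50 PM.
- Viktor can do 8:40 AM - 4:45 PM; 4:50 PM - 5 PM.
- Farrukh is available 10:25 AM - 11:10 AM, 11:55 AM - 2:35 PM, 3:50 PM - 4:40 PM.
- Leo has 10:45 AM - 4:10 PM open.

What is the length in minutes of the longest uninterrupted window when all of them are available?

160

Mateo ∩ Wendy: 11:00-14:35, 14:50-15:15.
Mateo ∩ Wendy ∩ Viktor: 11:00-14:35, 14:50-15:15.
Mateo ∩ Wendy ∩ Viktor ∩ Farrukh: 11:00-11:10, 11:55-14:35.
Mateo ∩ Wendy ∩ Viktor ∩ Farrukh ∩ Leo: 11:00-11:10, 11:55-14:35.
Those are the intersection windows.
The longest is 11:55-14:35 at 160 minutes.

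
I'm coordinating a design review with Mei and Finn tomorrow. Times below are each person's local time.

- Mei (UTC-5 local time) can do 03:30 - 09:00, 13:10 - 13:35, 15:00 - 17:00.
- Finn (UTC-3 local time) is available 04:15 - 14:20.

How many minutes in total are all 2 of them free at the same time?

Mei in UTC: 08:30-14:00, 18:10-18:35, 20:00-22:00 (add 5h to convert from UTC-5).
Finn in UTC: 07:15-17:20 (add 3h to convert from UTC-3).
Mei ∩ Finn: 08:30-14:00.
That's a single block of 330 minutes.

330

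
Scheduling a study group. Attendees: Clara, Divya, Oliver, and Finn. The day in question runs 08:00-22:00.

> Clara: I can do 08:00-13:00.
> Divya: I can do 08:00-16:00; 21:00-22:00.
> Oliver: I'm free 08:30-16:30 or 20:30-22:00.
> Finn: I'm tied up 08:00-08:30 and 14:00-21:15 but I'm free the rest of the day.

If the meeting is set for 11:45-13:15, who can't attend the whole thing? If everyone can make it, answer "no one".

Clara free: 08:00-13:00.
Divya free: 08:00-16:00, 21:00-22:00.
Oliver free: 08:30-16:30, 20:30-22:00.
Finn free: 08:30-14:00, 21:15-22:00 (invert busy blocks within the working day).
Clara: not fully free for 11:45-13:15. Divya: free for 11:45-13:15. Oliver: free for 11:45-13:15. Finn: free for 11:45-13:15.

Clara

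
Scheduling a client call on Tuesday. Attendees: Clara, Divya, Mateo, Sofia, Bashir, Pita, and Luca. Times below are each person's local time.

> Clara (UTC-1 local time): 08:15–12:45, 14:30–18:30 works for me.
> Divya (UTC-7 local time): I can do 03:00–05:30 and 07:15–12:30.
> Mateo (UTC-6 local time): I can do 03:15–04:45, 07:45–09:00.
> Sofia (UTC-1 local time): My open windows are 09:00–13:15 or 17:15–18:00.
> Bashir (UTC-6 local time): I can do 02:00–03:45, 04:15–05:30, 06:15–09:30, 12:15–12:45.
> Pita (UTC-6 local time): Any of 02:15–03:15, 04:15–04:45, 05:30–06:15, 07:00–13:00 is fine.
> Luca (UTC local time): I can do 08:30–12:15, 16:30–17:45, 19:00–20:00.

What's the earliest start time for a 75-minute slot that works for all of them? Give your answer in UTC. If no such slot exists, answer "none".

Clara in UTC: 09:15-13:45, 15:30-19:30 (add 1h to convert from UTC-1).
Divya in UTC: 10:00-12:30, 14:15-19:30 (add 7h to convert from UTC-7).
Mateo in UTC: 09:15-10:45, 13:45-15:00 (add 6h to convert from UTC-6).
Sofia in UTC: 10:00-14:15, 18:15-19:00 (add 1h to convert from UTC-1).
Bashir in UTC: 08:00-09:45, 10:15-11:30, 12:15-15:30, 18:15-18:45 (add 6h to convert from UTC-6).
Pita in UTC: 08:15-09:15, 10:15-10:45, 11:30-12:15, 13:00-19:00 (add 6h to convert from UTC-6).
Luca in UTC: 08:30-12:15, 16:30-17:45, 19:00-20:00.
Clara ∩ Divya: 10:00-12:30, 15:30-19:30.
Clara ∩ Divya ∩ Mateo: 10:00-10:45.
Clara ∩ Divya ∩ Mateo ∩ Sofia: 10:00-10:45.
Clara ∩ Divya ∩ Mateo ∩ Sofia ∩ Bashir: 10:15-10:45.
Clara ∩ Divya ∩ Mateo ∩ Sofia ∩ Bashir ∩ Pita: 10:15-10:45.
Clara ∩ Divya ∩ Mateo ∩ Sofia ∩ Bashir ∩ Pita ∩ Luca: 10:15-10:45.
So the common availability across everyone is 10:15-10:45.
No common window is at least 75 minutes long.

none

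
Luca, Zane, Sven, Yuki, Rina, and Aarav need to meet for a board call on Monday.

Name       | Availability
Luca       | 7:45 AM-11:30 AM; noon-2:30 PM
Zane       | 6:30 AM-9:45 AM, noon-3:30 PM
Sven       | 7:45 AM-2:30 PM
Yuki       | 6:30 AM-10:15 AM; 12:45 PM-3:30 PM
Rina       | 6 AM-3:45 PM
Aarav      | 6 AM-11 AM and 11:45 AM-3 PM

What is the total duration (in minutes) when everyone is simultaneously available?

Luca ∩ Zane: 07:45-09:45, 12:00-14:30.
Luca ∩ Zane ∩ Sven: 07:45-09:45, 12:00-14:30.
Luca ∩ Zane ∩ Sven ∩ Yuki: 07:45-09:45, 12:45-14:30.
Luca ∩ Zane ∩ Sven ∩ Yuki ∩ Rina: 07:45-09:45, 12:45-14:30.
Luca ∩ Zane ∩ Sven ∩ Yuki ∩ Rina ∩ Aarav: 07:45-09:45, 12:45-14:30.
Summing the common windows: 120 + 105 = 225 minutes.

225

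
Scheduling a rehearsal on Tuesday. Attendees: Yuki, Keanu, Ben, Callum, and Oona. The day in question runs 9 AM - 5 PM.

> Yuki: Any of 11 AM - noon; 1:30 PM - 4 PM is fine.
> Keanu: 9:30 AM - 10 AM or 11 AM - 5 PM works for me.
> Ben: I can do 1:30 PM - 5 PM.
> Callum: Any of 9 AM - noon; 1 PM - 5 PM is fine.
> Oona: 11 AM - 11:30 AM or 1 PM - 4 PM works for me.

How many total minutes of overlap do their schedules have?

150

Yuki ∩ Keanu: 11:00-12:00, 13:30-16:00.
Yuki ∩ Keanu ∩ Ben: 13:30-16:00.
Yuki ∩ Keanu ∩ Ben ∩ Callum: 13:30-16:00.
Yuki ∩ Keanu ∩ Ben ∩ Callum ∩ Oona: 13:30-16:00.
That's a single block of 150 minutes.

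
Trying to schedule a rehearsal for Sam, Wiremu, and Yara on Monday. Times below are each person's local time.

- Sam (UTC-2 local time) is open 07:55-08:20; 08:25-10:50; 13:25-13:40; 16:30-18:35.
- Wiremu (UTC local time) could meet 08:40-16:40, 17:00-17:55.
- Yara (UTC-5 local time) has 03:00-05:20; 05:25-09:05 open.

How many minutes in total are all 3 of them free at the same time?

170

Sam in UTC: 09:55-10:20, 10:25-12:50, 15:25-15:40, 18:30-20:35 (add 2h to convert from UTC-2).
Wiremu in UTC: 08:40-16:40, 17:00-17:55.
Yara in UTC: 08:00-10:20, 10:25-14:05 (add 5h to convert from UTC-5).
Sam ∩ Wiremu: 09:55-10:20, 10:25-12:50, 15:25-15:40.
Sam ∩ Wiremu ∩ Yara: 09:55-10:20, 10:25-12:50.
Summing the common windows: 25 + 145 = 170 minutes.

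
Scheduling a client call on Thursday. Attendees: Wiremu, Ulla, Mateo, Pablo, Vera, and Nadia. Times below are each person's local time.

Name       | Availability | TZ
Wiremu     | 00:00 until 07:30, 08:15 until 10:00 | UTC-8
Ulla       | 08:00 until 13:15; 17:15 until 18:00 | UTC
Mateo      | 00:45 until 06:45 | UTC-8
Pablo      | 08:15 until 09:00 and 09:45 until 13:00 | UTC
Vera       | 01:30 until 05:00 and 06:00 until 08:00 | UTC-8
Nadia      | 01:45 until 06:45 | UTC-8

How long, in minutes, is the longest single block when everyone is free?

Wiremu in UTC: 08:00-15:30, 16:15-18:00 (add 8h to convert from UTC-8).
Ulla in UTC: 08:00-13:15, 17:15-18:00.
Mateo in UTC: 08:45-14:45 (add 8h to convert from UTC-8).
Pablo in UTC: 08:15-09:00, 09:45-13:00.
Vera in UTC: 09:30-13:00, 14:00-16:00 (add 8h to convert from UTC-8).
Nadia in UTC: 09:45-14:45 (add 8h to convert from UTC-8).
Wiremu ∩ Ulla: 08:00-13:15, 17:15-18:00.
Wiremu ∩ Ulla ∩ Mateo: 08:45-13:15.
Wiremu ∩ Ulla ∩ Mateo ∩ Pablo: 08:45-09:00, 09:45-13:00.
Wiremu ∩ Ulla ∩ Mateo ∩ Pablo ∩ Vera: 09:45-13:00.
Wiremu ∩ Ulla ∩ Mateo ∩ Pablo ∩ Vera ∩ Nadia: 09:45-13:00.
The longest is 09:45-13:00 at 195 minutes.

195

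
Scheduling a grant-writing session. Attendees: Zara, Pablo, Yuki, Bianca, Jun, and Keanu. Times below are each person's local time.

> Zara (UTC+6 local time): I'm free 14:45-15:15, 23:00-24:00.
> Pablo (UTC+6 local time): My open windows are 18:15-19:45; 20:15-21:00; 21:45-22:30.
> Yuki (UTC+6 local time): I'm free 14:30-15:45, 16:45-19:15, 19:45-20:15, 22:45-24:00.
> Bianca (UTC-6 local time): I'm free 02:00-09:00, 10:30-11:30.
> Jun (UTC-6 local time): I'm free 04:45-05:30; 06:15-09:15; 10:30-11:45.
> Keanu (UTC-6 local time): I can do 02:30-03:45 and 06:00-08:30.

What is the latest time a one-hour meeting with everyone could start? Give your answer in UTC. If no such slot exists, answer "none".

none

Zara in UTC: 08:45-09:15, 17:00-18:00 (subtract 6h to convert from UTC+6).
Pablo in UTC: 12:15-13:45, 14:15-15:00, 15:45-16:30 (subtract 6h to convert from UTC+6).
Yuki in UTC: 08:30-09:45, 10:45-13:15, 13:45-14:15, 16:45-18:00 (subtract 6h to convert from UTC+6).
Bianca in UTC: 08:00-15:00, 16:30-17:30 (add 6h to convert from UTC-6).
Jun in UTC: 10:45-11:30, 12:15-15:15, 16:30-17:45 (add 6h to convert from UTC-6).
Keanu in UTC: 08:30-09:45, 12:00-14:30 (add 6h to convert from UTC-6).
Zara ∩ Pablo: ∅.
Zara ∩ Pablo ∩ Yuki: ∅.
Zara ∩ Pablo ∩ Yuki ∩ Bianca: ∅.
Zara ∩ Pablo ∩ Yuki ∩ Bianca ∩ Jun: ∅.
Zara ∩ Pablo ∩ Yuki ∩ Bianca ∩ Jun ∩ Keanu: ∅.
There is no time when everyone is free.
No common window is at least 60 minutes long.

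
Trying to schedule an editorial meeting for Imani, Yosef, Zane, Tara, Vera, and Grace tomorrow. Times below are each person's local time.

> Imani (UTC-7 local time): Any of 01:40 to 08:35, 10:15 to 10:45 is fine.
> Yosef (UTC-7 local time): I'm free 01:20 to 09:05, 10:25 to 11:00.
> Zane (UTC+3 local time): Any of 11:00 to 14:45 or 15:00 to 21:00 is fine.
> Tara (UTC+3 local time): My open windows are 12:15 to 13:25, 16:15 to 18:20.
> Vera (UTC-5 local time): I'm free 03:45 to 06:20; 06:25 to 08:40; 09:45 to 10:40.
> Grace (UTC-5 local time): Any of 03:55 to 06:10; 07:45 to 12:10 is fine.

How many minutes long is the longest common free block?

Imani in UTC: 08:40-15:35, 17:15-17:45 (add 7h to convert from UTC-7).
Yosef in UTC: 08:20-16:05, 17:25-18:00 (add 7h to convert from UTC-7).
Zane in UTC: 08:00-11:45, 12:00-18:00 (subtract 3h to convert from UTC+3).
Tara in UTC: 09:15-10:25, 13:15-15:20 (subtract 3h to convert from UTC+3).
Vera in UTC: 08:45-11:20, 11:25-13:40, 14:45-15:40 (add 5h to convert from UTC-5).
Grace in UTC: 08:55-11:10, 12:45-17:10 (add 5h to convert from UTC-5).
Imani ∩ Yosef: 08:40-15:35, 17:25-17:45.
Imani ∩ Yosef ∩ Zane: 08:40-11:45, 12:00-15:35, 17:25-17:45.
Imani ∩ Yosef ∩ Zane ∩ Tara: 09:15-10:25, 13:15-15:20.
Imani ∩ Yosef ∩ Zane ∩ Tara ∩ Vera: 09:15-10:25, 13:15-13:40, 14:45-15:20.
Imani ∩ Yosef ∩ Zane ∩ Tara ∩ Vera ∩ Grace: 09:15-10:25, 13:15-13:40, 14:45-15:20.
Those are the intersection windows.
The longest is 09:15-10:25 at 70 minutes.

70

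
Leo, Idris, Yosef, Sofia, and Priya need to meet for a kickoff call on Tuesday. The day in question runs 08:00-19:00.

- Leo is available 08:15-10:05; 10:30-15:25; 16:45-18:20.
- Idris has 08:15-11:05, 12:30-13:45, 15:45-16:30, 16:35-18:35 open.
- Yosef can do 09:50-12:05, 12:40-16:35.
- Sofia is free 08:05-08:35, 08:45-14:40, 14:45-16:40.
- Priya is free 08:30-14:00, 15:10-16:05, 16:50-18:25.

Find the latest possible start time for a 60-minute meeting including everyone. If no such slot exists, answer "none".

Leo ∩ Idris: 08:15-10:05, 10:30-11:05, 12:30-13:45, 16:45-18:20.
Leo ∩ Idris ∩ Yosef: 09:50-10:05, 10:30-11:05, 12:40-13:45.
Leo ∩ Idris ∩ Yosef ∩ Sofia: 09:50-10:05, 10:30-11:05, 12:40-13:45.
Leo ∩ Idris ∩ Yosef ∩ Sofia ∩ Priya: 09:50-10:05, 10:30-11:05, 12:40-13:45.
The last common window of at least 60 minutes is 12:40-13:45; a 60-minute meeting can start as late as 12:45 and still end by 13:45.

12:45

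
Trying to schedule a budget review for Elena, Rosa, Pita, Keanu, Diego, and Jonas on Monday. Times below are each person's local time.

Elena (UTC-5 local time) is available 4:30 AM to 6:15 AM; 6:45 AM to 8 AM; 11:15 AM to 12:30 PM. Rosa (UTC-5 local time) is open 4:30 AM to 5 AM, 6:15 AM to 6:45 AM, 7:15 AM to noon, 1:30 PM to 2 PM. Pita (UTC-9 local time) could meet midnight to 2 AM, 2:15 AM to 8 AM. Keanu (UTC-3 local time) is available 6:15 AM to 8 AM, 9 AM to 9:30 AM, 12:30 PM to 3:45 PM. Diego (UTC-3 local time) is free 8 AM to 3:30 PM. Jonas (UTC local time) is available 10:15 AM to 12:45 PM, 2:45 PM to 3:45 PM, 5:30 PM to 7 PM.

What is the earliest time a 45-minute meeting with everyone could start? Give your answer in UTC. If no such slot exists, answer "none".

none

Elena in UTC: 09:30-11:15, 11:45-13:00, 16:15-17:30 (add 5h to convert from UTC-5).
Rosa in UTC: 09:30-10:00, 11:15-11:45, 12:15-17:00, 18:30-19:00 (add 5h to convert from UTC-5).
Pita in UTC: 09:00-11:00, 11:15-17:00 (add 9h to convert from UTC-9).
Keanu in UTC: 09:15-11:00, 12:00-12:30, 15:30-18:45 (add 3h to convert from UTC-3).
Diego in UTC: 11:00-18:30 (add 3h to convert from UTC-3).
Jonas in UTC: 10:15-12:45, 14:45-15:45, 17:30-19:00.
Elena ∩ Rosa: 09:30-10:00, 12:15-13:00, 16:15-17:00.
Elena ∩ Rosa ∩ Pita: 09:30-10:00, 12:15-13:00, 16:15-17:00.
Elena ∩ Rosa ∩ Pita ∩ Keanu: 09:30-10:00, 12:15-12:30, 16:15-17:00.
Elena ∩ Rosa ∩ Pita ∩ Keanu ∩ Diego: 12:15-12:30, 16:15-17:00.
Elena ∩ Rosa ∩ Pita ∩ Keanu ∩ Diego ∩ Jonas: 12:15-12:30.
No common window is at least 45 minutes long.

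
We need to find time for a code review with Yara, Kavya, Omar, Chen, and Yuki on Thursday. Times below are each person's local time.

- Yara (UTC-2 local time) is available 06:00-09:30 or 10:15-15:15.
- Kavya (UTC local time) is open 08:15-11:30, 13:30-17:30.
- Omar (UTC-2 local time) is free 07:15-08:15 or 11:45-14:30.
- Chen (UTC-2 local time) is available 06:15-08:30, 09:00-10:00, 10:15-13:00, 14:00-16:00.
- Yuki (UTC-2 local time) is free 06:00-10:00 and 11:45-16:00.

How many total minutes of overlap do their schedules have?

Yara in UTC: 08:00-11:30, 12:15-17:15 (add 2h to convert from UTC-2).
Kavya in UTC: 08:15-11:30, 13:30-17:30.
Omar in UTC: 09:15-10:15, 13:45-16:30 (add 2h to convert from UTC-2).
Chen in UTC: 08:15-10:30, 11:00-12:00, 12:15-15:00, 16:00-18:00 (add 2h to convert from UTC-2).
Yuki in UTC: 08:00-12:00, 13:45-18:00 (add 2h to convert from UTC-2).
Yara ∩ Kavya: 08:15-11:30, 13:30-17:15.
Yara ∩ Kavya ∩ Omar: 09:15-10:15, 13:45-16:30.
Yara ∩ Kavya ∩ Omar ∩ Chen: 09:15-10:15, 13:45-15:00, 16:00-16:30.
Yara ∩ Kavya ∩ Omar ∩ Chen ∩ Yuki: 09:15-10:15, 13:45-15:00, 16:00-16:30.
Summing the common windows: 60 + 75 + 30 = 165 minutes.

165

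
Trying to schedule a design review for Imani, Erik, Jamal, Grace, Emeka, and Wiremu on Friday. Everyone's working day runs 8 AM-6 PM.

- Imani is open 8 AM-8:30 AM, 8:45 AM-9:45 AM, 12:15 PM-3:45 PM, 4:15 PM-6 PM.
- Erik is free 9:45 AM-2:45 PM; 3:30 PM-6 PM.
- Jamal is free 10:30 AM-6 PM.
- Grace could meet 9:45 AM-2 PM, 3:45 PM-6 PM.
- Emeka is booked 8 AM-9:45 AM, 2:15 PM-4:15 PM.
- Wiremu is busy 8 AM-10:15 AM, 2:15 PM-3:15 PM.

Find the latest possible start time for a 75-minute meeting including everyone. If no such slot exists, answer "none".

Imani free: 08:00-08:30, 08:45-09:45, 12:15-15:45, 16:15-18:00.
Erik free: 09:45-14:45, 15:30-18:00.
Jamal free: 10:30-18:00.
Grace free: 09:45-14:00, 15:45-18:00.
Emeka free: 09:45-14:15, 16:15-18:00 (invert busy blocks within the working day).
Wiremu free: 10:15-14:15, 15:15-18:00 (invert busy blocks within the working day).
Imani ∩ Erik: 12:15-14:45, 15:30-15:45, 16:15-18:00.
Imani ∩ Erik ∩ Jamal: 12:15-14:45, 15:30-15:45, 16:15-18:00.
Imani ∩ Erik ∩ Jamal ∩ Grace: 12:15-14:00, 16:15-18:00.
Imani ∩ Erik ∩ Jamal ∩ Grace ∩ Emeka: 12:15-14:00, 16:15-18:00.
Imani ∩ Erik ∩ Jamal ∩ Grace ∩ Emeka ∩ Wiremu: 12:15-14:00, 16:15-18:00.
Those are the intersection windows.
The last common window of at least 75 minutes is 16:15-18:00; a 75-minute meeting can start as late as 16:45 and still end by 18:00.

16:45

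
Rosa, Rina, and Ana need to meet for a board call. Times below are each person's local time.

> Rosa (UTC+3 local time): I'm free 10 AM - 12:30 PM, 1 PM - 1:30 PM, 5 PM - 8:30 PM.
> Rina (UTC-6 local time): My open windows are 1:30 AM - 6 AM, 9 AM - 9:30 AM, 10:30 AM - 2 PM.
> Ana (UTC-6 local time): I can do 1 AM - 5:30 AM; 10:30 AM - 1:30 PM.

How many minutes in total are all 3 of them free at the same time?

Rosa in UTC: 07:00-09:30, 10:00-10:30, 14:00-17:30 (subtract 3h to convert from UTC+3).
Rina in UTC: 07:30-12:00, 15:00-15:30, 16:30-20:00 (add 6h to convert from UTC-6).
Ana in UTC: 07:00-11:30, 16:30-19:30 (add 6h to convert from UTC-6).
Rosa ∩ Rina: 07:30-09:30, 10:00-10:30, 15:00-15:30, 16:30-17:30.
Rosa ∩ Rina ∩ Ana: 07:30-09:30, 10:00-10:30, 16:30-17:30.
Those are the intersection windows.
Summing the common windows: 120 + 30 + 60 = 210 minutes.

210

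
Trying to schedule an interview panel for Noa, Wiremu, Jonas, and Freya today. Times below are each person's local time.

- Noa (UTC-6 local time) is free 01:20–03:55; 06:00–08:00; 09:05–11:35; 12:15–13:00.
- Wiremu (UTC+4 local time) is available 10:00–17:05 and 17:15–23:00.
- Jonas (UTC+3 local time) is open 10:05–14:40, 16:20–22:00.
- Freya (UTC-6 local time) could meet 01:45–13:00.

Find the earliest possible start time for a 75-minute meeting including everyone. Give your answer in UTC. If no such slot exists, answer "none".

Noa in UTC: 07:20-09:55, 12:00-14:00, 15:05-17:35, 18:15-19:00 (add 6h to convert from UTC-6).
Wiremu in UTC: 06:00-13:05, 13:15-19:00 (subtract 4h to convert from UTC+4).
Jonas in UTC: 07:05-11:40, 13:20-19:00 (subtract 3h to convert from UTC+3).
Freya in UTC: 07:45-19:00 (add 6h to convert from UTC-6).
Noa ∩ Wiremu: 07:20-09:55, 12:00-13:05, 13:15-14:00, 15:05-17:35, 18:15-19:00.
Noa ∩ Wiremu ∩ Jonas: 07:20-09:55, 13:20-14:00, 15:05-17:35, 18:15-19:00.
Noa ∩ Wiremu ∩ Jonas ∩ Freya: 07:45-09:55, 13:20-14:00, 15:05-17:35, 18:15-19:00.
The first common window of at least 75 minutes is 07:45-09:55, so the earliest start is 07:45.

07:45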